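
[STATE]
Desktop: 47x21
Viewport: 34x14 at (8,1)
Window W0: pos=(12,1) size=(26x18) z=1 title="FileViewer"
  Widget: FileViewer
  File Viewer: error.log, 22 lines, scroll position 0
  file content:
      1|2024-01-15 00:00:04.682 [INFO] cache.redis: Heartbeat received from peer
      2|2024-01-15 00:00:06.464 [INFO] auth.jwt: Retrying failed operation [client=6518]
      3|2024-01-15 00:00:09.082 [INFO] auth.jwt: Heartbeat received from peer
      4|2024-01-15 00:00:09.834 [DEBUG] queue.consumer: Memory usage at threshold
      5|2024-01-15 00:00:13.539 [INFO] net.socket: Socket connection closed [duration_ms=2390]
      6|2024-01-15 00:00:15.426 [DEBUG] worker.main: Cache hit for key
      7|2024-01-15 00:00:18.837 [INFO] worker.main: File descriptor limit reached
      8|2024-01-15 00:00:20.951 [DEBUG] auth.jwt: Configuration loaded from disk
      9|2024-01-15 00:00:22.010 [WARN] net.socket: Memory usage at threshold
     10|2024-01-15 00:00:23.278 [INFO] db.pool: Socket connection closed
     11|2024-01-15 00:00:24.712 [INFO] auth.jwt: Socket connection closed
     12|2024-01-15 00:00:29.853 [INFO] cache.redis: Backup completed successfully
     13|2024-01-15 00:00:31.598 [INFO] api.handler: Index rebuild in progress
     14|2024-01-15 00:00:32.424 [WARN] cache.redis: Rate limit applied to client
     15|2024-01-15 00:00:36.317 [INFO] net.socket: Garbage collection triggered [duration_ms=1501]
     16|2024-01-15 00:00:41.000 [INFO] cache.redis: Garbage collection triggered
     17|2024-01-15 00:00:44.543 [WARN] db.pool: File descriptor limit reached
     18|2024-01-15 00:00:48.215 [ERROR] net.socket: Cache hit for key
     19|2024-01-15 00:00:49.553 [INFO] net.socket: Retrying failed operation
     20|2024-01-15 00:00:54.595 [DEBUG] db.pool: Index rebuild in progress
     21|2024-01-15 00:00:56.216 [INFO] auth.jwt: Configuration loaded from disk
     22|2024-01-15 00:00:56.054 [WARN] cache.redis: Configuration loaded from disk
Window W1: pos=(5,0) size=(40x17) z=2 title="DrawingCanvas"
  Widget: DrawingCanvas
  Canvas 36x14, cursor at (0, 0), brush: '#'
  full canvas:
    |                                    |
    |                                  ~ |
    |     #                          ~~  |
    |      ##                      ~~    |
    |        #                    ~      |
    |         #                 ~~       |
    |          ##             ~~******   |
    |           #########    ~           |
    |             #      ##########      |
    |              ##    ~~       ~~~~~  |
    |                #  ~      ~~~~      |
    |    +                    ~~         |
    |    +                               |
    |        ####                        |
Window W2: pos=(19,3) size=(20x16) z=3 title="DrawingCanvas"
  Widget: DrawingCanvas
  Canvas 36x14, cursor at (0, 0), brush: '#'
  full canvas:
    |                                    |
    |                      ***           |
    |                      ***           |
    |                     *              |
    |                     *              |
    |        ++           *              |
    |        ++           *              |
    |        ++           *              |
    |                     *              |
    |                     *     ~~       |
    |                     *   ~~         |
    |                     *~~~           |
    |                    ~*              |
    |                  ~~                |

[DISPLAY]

rawingCanvas                      
──────────────────────────────────
           ┏━━━━━━━━━━━━━━━━━━┓   
           ┃ DrawingCanvas    ┃ ~ 
   #       ┠──────────────────┨~  
    ##     ┃+                 ┃   
      #    ┃                  ┃   
       #   ┃                  ┃   
        ## ┃                  ┃   
         ##┃                  ┃   
           ┃        ++        ┃   
           ┃        ++        ┃~  
           ┃        ++        ┃   
  +        ┃                  ┃   


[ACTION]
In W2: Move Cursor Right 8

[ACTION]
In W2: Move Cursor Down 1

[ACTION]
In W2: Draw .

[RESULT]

rawingCanvas                      
──────────────────────────────────
           ┏━━━━━━━━━━━━━━━━━━┓   
           ┃ DrawingCanvas    ┃ ~ 
   #       ┠──────────────────┨~  
    ##     ┃                  ┃   
      #    ┃        .         ┃   
       #   ┃                  ┃   
        ## ┃                  ┃   
         ##┃                  ┃   
           ┃        ++        ┃   
           ┃        ++        ┃~  
           ┃        ++        ┃   
  +        ┃                  ┃   


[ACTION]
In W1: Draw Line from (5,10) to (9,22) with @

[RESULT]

rawingCanvas                      
──────────────────────────────────
           ┏━━━━━━━━━━━━━━━━━━┓   
           ┃ DrawingCanvas    ┃ ~ 
   #       ┠──────────────────┨~  
    ##     ┃                  ┃   
      #    ┃        .         ┃   
       #@@ ┃                  ┃   
        ##@┃                  ┃   
         ##┃                  ┃   
           ┃        ++        ┃   
           ┃        ++        ┃~  
           ┃        ++        ┃   
  +        ┃                  ┃   


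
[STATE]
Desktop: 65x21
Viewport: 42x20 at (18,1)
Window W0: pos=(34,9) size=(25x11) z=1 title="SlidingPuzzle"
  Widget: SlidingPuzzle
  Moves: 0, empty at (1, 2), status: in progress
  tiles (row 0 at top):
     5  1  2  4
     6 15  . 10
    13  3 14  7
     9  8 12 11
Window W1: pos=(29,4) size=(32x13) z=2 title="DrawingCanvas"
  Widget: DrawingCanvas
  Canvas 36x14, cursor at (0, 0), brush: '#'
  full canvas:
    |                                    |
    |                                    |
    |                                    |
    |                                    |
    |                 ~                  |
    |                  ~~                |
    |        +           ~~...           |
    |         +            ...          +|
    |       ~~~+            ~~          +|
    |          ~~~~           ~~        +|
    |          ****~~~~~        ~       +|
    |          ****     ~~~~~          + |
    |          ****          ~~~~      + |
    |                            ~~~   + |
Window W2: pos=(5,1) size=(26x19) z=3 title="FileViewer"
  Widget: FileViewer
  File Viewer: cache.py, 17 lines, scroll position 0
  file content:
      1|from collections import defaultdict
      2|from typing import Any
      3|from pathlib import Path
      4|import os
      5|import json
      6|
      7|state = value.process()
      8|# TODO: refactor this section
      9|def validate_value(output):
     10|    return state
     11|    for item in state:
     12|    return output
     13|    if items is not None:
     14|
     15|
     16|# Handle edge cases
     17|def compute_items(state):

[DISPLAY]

━━━━━━━━━━━━┓                             
            ┃                             
────────────┨                             
ions import▲┃━━━━━━━━━━━━━━━━━━━━━━━━━━━━━
import Any █┃DrawingCanvas                
 import Pat░┃─────────────────────────────
           ░┃                             
           ░┃                             
           ░┃                             
e.process()░┃                             
ctor this s░┃                ~            
_value(outp░┃                 ~~          
tate       ░┃       +           ~~...     
 in state: ░┃        +            ...     
utput      ░┃      ~~~+            ~~     
 is not Non░┃━━━━━━━━━━━━━━━━━━━━━━━━━━━━━
           ░┃   ┃│ 13 │  3 │ 14 │  7 │  ┃ 
           ▼┃   ┃├────┼────┼────┼────┤  ┃ 
━━━━━━━━━━━━┛   ┗━━━━━━━━━━━━━━━━━━━━━━━┛ 
                                          


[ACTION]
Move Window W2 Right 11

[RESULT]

━━━━━━━━━━━━━━━━━━━━━━━┓                  
FileViewer             ┃                  
───────────────────────┨                  
rom collections import▲┃━━━━━━━━━━━━━━━━━━
rom typing import Any █┃as                
rom pathlib import Pat░┃──────────────────
mport os              ░┃                  
mport json            ░┃                  
                      ░┃                  
tate = value.process()░┃                  
 TODO: refactor this s░┃     ~            
ef validate_value(outp░┃      ~~          
   return state       ░┃        ~~...     
   for item in state: ░┃          ...     
   return output      ░┃           ~~     
   if items is not Non░┃━━━━━━━━━━━━━━━━━━
                      ░┃ 3 │ 14 │  7 │  ┃ 
                      ▼┃───┼────┼────┤  ┃ 
━━━━━━━━━━━━━━━━━━━━━━━┛━━━━━━━━━━━━━━━━┛ 
                                          


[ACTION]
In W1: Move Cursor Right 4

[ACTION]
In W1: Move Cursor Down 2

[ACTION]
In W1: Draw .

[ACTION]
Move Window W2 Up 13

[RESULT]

FileViewer             ┃                  
───────────────────────┨                  
rom collections import▲┃                  
rom typing import Any █┃━━━━━━━━━━━━━━━━━━
rom pathlib import Pat░┃as                
mport os              ░┃──────────────────
mport json            ░┃                  
                      ░┃                  
tate = value.process()░┃                  
 TODO: refactor this s░┃                  
ef validate_value(outp░┃     ~            
   return state       ░┃      ~~          
   for item in state: ░┃        ~~...     
   return output      ░┃          ...     
   if items is not Non░┃           ~~     
                      ░┃━━━━━━━━━━━━━━━━━━
                      ▼┃ 3 │ 14 │  7 │  ┃ 
━━━━━━━━━━━━━━━━━━━━━━━┛───┼────┼────┤  ┃ 
                ┗━━━━━━━━━━━━━━━━━━━━━━━┛ 
                                          


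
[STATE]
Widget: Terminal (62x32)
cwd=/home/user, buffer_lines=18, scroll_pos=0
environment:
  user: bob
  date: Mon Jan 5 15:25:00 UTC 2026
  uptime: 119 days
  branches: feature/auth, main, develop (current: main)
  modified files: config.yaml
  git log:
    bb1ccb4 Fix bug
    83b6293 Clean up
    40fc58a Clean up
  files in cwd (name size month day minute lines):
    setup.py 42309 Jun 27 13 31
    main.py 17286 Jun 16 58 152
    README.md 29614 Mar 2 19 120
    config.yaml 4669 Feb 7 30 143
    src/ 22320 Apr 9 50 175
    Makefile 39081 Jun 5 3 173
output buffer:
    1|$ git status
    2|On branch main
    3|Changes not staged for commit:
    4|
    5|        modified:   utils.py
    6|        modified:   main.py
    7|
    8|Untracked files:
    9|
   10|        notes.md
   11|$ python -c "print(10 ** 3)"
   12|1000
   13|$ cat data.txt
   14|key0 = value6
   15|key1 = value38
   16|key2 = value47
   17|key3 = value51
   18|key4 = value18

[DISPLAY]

$ git status                                                  
On branch main                                                
Changes not staged for commit:                                
                                                              
        modified:   utils.py                                  
        modified:   main.py                                   
                                                              
Untracked files:                                              
                                                              
        notes.md                                              
$ python -c "print(10 ** 3)"                                  
1000                                                          
$ cat data.txt                                                
key0 = value6                                                 
key1 = value38                                                
key2 = value47                                                
key3 = value51                                                
key4 = value18                                                
$ █                                                           
                                                              
                                                              
                                                              
                                                              
                                                              
                                                              
                                                              
                                                              
                                                              
                                                              
                                                              
                                                              
                                                              


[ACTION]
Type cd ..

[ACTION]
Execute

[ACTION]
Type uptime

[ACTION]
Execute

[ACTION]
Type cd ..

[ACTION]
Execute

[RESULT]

$ git status                                                  
On branch main                                                
Changes not staged for commit:                                
                                                              
        modified:   utils.py                                  
        modified:   main.py                                   
                                                              
Untracked files:                                              
                                                              
        notes.md                                              
$ python -c "print(10 ** 3)"                                  
1000                                                          
$ cat data.txt                                                
key0 = value6                                                 
key1 = value38                                                
key2 = value47                                                
key3 = value51                                                
key4 = value18                                                
$ cd ..                                                       
                                                              
$ uptime                                                      
 10:00  up 119 days                                           
$ cd ..                                                       
                                                              
$ █                                                           
                                                              
                                                              
                                                              
                                                              
                                                              
                                                              
                                                              


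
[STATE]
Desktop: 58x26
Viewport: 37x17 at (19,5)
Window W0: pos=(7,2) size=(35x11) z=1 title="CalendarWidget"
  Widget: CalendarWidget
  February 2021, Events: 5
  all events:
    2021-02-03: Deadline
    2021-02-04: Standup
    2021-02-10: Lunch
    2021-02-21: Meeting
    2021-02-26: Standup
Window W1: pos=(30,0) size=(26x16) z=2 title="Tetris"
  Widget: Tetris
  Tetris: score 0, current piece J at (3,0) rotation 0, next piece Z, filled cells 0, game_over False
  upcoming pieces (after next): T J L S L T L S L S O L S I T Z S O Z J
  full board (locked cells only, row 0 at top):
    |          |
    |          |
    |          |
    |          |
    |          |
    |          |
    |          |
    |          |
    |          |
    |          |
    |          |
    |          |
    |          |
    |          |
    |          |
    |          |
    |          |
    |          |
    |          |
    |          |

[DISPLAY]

ebruary 202┃          │ ▓▓          ┃
 Fr Sa Su  ┃          │             ┃
4*  5  6  7┃          │             ┃
1 12 13 14 ┃          │             ┃
 19 20 21* ┃          │Score:       ┃
 26* 27 28 ┃          │0            ┃
           ┃          │             ┃
━━━━━━━━━━━┃          │             ┃
           ┃          │             ┃
           ┃          │             ┃
           ┗━━━━━━━━━━━━━━━━━━━━━━━━┛
                                     
                                     
                                     
                                     
                                     
                                     


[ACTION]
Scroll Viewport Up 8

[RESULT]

           ┏━━━━━━━━━━━━━━━━━━━━━━━━┓
           ┃ Tetris                 ┃
━━━━━━━━━━━┠────────────────────────┨
dget       ┃          │Next:        ┃
───────────┃          │▓▓           ┃
ebruary 202┃          │ ▓▓          ┃
 Fr Sa Su  ┃          │             ┃
4*  5  6  7┃          │             ┃
1 12 13 14 ┃          │             ┃
 19 20 21* ┃          │Score:       ┃
 26* 27 28 ┃          │0            ┃
           ┃          │             ┃
━━━━━━━━━━━┃          │             ┃
           ┃          │             ┃
           ┃          │             ┃
           ┗━━━━━━━━━━━━━━━━━━━━━━━━┛
                                     


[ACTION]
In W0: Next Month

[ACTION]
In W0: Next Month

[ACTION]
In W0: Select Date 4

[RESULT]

           ┏━━━━━━━━━━━━━━━━━━━━━━━━┓
           ┃ Tetris                 ┃
━━━━━━━━━━━┠────────────────────────┨
dget       ┃          │Next:        ┃
───────────┃          │▓▓           ┃
 April 2021┃          │ ▓▓          ┃
 Fr Sa Su  ┃          │             ┃
  2  3 [ 4]┃          │             ┃
  9 10 11  ┃          │             ┃
 16 17 18  ┃          │Score:       ┃
 23 24 25  ┃          │0            ┃
 30        ┃          │             ┃
━━━━━━━━━━━┃          │             ┃
           ┃          │             ┃
           ┃          │             ┃
           ┗━━━━━━━━━━━━━━━━━━━━━━━━┛
                                     


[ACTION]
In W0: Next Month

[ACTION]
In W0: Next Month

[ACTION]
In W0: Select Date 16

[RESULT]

           ┏━━━━━━━━━━━━━━━━━━━━━━━━┓
           ┃ Tetris                 ┃
━━━━━━━━━━━┠────────────────────────┨
dget       ┃          │Next:        ┃
───────────┃          │▓▓           ┃
 June 2021 ┃          │ ▓▓          ┃
 Fr Sa Su  ┃          │             ┃
  4  5  6  ┃          │             ┃
 11 12 13  ┃          │             ┃
17 18 19 20┃          │Score:       ┃
 25 26 27  ┃          │0            ┃
           ┃          │             ┃
━━━━━━━━━━━┃          │             ┃
           ┃          │             ┃
           ┃          │             ┃
           ┗━━━━━━━━━━━━━━━━━━━━━━━━┛
                                     


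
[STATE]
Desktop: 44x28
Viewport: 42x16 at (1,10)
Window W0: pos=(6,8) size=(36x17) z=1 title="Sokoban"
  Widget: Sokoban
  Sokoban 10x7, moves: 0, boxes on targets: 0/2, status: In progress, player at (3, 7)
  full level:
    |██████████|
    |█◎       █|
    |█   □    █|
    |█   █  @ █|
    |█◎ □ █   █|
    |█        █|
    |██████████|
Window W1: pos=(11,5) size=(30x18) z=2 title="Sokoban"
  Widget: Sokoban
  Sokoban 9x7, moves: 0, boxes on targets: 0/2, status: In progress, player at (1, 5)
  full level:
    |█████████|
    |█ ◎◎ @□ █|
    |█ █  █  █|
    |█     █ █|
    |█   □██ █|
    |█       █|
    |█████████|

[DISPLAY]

     ┠────┃█ █  █  █                   ┃┨ 
     ┃████┃█     █ █                   ┃┃ 
     ┃█◎  ┃█   □██ █                   ┃┃ 
     ┃█   ┃█       █                   ┃┃ 
     ┃█   ┃█████████                   ┃┃ 
     ┃█◎ □┃Moves: 0  0/2               ┃┃ 
     ┃█   ┃                            ┃┃ 
     ┃████┃                            ┃┃ 
     ┃Move┃                            ┃┃ 
     ┃    ┃                            ┃┃ 
     ┃    ┃                            ┃┃ 
     ┃    ┃                            ┃┃ 
     ┃    ┗━━━━━━━━━━━━━━━━━━━━━━━━━━━━┛┃ 
     ┃                                  ┃ 
     ┗━━━━━━━━━━━━━━━━━━━━━━━━━━━━━━━━━━┛ 
                                          


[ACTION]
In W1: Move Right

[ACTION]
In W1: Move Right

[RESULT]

     ┠────┃█ █  █  █                   ┃┨ 
     ┃████┃█     █ █                   ┃┃ 
     ┃█◎  ┃█   □██ █                   ┃┃ 
     ┃█   ┃█       █                   ┃┃ 
     ┃█   ┃█████████                   ┃┃ 
     ┃█◎ □┃Moves: 1  0/2               ┃┃ 
     ┃█   ┃                            ┃┃ 
     ┃████┃                            ┃┃ 
     ┃Move┃                            ┃┃ 
     ┃    ┃                            ┃┃ 
     ┃    ┃                            ┃┃ 
     ┃    ┃                            ┃┃ 
     ┃    ┗━━━━━━━━━━━━━━━━━━━━━━━━━━━━┛┃ 
     ┃                                  ┃ 
     ┗━━━━━━━━━━━━━━━━━━━━━━━━━━━━━━━━━━┛ 
                                          


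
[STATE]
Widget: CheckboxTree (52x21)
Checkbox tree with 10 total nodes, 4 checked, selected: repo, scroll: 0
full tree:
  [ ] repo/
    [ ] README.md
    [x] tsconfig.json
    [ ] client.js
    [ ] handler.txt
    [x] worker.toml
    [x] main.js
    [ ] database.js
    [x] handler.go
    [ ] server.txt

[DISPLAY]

>[-] repo/                                          
   [ ] README.md                                    
   [x] tsconfig.json                                
   [ ] client.js                                    
   [ ] handler.txt                                  
   [x] worker.toml                                  
   [x] main.js                                      
   [ ] database.js                                  
   [x] handler.go                                   
   [ ] server.txt                                   
                                                    
                                                    
                                                    
                                                    
                                                    
                                                    
                                                    
                                                    
                                                    
                                                    
                                                    


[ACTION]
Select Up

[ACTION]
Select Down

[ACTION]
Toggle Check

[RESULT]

 [-] repo/                                          
>  [x] README.md                                    
   [x] tsconfig.json                                
   [ ] client.js                                    
   [ ] handler.txt                                  
   [x] worker.toml                                  
   [x] main.js                                      
   [ ] database.js                                  
   [x] handler.go                                   
   [ ] server.txt                                   
                                                    
                                                    
                                                    
                                                    
                                                    
                                                    
                                                    
                                                    
                                                    
                                                    
                                                    


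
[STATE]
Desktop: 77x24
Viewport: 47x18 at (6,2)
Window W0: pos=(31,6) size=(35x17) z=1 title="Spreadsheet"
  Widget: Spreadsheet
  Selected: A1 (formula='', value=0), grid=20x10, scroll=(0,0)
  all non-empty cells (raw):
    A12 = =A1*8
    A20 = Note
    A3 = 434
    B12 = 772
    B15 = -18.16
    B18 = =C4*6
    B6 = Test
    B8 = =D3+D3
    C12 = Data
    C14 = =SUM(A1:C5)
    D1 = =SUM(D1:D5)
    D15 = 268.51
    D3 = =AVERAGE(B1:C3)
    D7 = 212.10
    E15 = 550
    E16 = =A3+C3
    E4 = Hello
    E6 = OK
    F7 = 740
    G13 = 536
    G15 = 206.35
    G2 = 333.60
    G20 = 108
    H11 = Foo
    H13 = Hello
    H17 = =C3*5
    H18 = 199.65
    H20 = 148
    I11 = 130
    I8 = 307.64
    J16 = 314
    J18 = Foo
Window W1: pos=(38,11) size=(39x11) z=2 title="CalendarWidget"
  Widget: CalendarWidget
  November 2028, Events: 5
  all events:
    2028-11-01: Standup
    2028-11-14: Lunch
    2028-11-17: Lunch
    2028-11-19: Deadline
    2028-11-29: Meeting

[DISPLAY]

                                               
                                               
                                               
                                               
                         ┏━━━━━━━━━━━━━━━━━━━━━
                         ┃ Spreadsheet         
                         ┠─────────────────────
                         ┃A1:                  
                         ┃       A       B     
                         ┃------┏━━━━━━━━━━━━━━
                         ┃  1   ┃ CalendarWidge
                         ┃  2   ┠──────────────
                         ┃  3   ┃            No
                         ┃  4   ┃Mo Tu We Th Fr
                         ┃  5   ┃       1*  2  
                         ┃  6   ┃ 6  7  8  9 10
                         ┃  7   ┃13 14* 15 16 1
                         ┃  8   ┃20 21 22 23 24


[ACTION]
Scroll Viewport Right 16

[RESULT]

                                               
                                               
                                               
                                               
         ┏━━━━━━━━━━━━━━━━━━━━━━━━━━━━━━━━━┓   
         ┃ Spreadsheet                     ┃   
         ┠─────────────────────────────────┨   
         ┃A1:                              ┃   
         ┃       A       B       C       D ┃   
         ┃------┏━━━━━━━━━━━━━━━━━━━━━━━━━━━━━━
         ┃  1   ┃ CalendarWidget               
         ┃  2   ┠──────────────────────────────
         ┃  3   ┃            November 2028     
         ┃  4   ┃Mo Tu We Th Fr Sa Su          
         ┃  5   ┃       1*  2  3  4  5         
         ┃  6   ┃ 6  7  8  9 10 11 12          
         ┃  7   ┃13 14* 15 16 17* 18 19*       
         ┃  8   ┃20 21 22 23 24 25 26          


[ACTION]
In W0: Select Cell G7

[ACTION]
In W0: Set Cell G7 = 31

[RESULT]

                                               
                                               
                                               
                                               
         ┏━━━━━━━━━━━━━━━━━━━━━━━━━━━━━━━━━┓   
         ┃ Spreadsheet                     ┃   
         ┠─────────────────────────────────┨   
         ┃G7: 31                           ┃   
         ┃       A       B       C       D ┃   
         ┃------┏━━━━━━━━━━━━━━━━━━━━━━━━━━━━━━
         ┃  1   ┃ CalendarWidget               
         ┃  2   ┠──────────────────────────────
         ┃  3   ┃            November 2028     
         ┃  4   ┃Mo Tu We Th Fr Sa Su          
         ┃  5   ┃       1*  2  3  4  5         
         ┃  6   ┃ 6  7  8  9 10 11 12          
         ┃  7   ┃13 14* 15 16 17* 18 19*       
         ┃  8   ┃20 21 22 23 24 25 26          


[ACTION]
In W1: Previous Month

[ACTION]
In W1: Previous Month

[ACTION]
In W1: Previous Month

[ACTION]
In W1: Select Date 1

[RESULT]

                                               
                                               
                                               
                                               
         ┏━━━━━━━━━━━━━━━━━━━━━━━━━━━━━━━━━┓   
         ┃ Spreadsheet                     ┃   
         ┠─────────────────────────────────┨   
         ┃G7: 31                           ┃   
         ┃       A       B       C       D ┃   
         ┃------┏━━━━━━━━━━━━━━━━━━━━━━━━━━━━━━
         ┃  1   ┃ CalendarWidget               
         ┃  2   ┠──────────────────────────────
         ┃  3   ┃             August 2028      
         ┃  4   ┃Mo Tu We Th Fr Sa Su          
         ┃  5   ┃   [ 1]  2  3  4  5  6        
         ┃  6   ┃ 7  8  9 10 11 12 13          
         ┃  7   ┃14 15 16 17 18 19 20          
         ┃  8   ┃21 22 23 24 25 26 27          


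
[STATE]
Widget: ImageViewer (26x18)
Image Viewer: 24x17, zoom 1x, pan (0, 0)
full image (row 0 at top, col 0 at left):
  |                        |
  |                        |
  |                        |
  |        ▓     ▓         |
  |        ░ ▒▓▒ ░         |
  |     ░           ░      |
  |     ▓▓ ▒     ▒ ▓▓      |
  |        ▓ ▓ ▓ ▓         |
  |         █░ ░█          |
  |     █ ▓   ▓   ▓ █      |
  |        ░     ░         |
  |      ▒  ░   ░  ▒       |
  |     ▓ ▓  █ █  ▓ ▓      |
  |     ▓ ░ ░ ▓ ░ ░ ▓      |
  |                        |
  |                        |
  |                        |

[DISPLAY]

                          
                          
                          
        ▓     ▓           
        ░ ▒▓▒ ░           
     ░           ░        
     ▓▓ ▒     ▒ ▓▓        
        ▓ ▓ ▓ ▓           
         █░ ░█            
     █ ▓   ▓   ▓ █        
        ░     ░           
      ▒  ░   ░  ▒         
     ▓ ▓  █ █  ▓ ▓        
     ▓ ░ ░ ▓ ░ ░ ▓        
                          
                          
                          
                          


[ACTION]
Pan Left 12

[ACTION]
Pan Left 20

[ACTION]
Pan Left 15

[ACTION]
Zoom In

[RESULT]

                          
                          
                          
                          
                          
                          
                ▓▓        
                ▓▓        
                ░░  ▒▒▓▓▒▒
                ░░  ▒▒▓▓▒▒
          ░░              
          ░░              
          ▓▓▓▓  ▒▒        
          ▓▓▓▓  ▒▒        
                ▓▓  ▓▓  ▓▓
                ▓▓  ▓▓  ▓▓
                  ██░░  ░░
                  ██░░  ░░


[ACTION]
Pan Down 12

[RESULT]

          ▓▓▓▓  ▒▒        
          ▓▓▓▓  ▒▒        
                ▓▓  ▓▓  ▓▓
                ▓▓  ▓▓  ▓▓
                  ██░░  ░░
                  ██░░  ░░
          ██  ▓▓      ▓▓  
          ██  ▓▓      ▓▓  
                ░░        
                ░░        
            ▒▒    ░░      
            ▒▒    ░░      
          ▓▓  ▓▓    ██  ██
          ▓▓  ▓▓    ██  ██
          ▓▓  ░░  ░░  ▓▓  
          ▓▓  ░░  ░░  ▓▓  
                          
                          


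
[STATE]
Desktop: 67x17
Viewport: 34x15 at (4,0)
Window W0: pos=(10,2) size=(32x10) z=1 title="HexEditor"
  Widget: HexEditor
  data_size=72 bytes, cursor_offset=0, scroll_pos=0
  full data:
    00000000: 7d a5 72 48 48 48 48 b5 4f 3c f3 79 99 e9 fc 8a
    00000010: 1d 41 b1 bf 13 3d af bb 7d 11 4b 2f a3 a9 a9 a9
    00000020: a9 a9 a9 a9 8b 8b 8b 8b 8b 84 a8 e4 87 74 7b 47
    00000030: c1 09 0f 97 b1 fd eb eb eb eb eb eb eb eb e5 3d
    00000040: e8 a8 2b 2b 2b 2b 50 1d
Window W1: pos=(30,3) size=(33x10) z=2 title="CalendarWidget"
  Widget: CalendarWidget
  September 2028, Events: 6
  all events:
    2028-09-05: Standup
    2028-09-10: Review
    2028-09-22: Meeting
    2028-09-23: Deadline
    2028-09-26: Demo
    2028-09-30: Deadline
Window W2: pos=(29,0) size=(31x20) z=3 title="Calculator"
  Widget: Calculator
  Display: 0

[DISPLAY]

                         ┏━━━━━━━━
                         ┃ Calcula
      ┏━━━━━━━━━━━━━━━━━━┠────────
      ┃ HexEditor        ┃        
      ┠──────────────────┃┌───┬───
      ┃00000000  7D a5 72┃│ 7 │ 8 
      ┃00000010  1d 41 b1┃├───┼───
      ┃00000020  a9 a9 a9┃│ 4 │ 5 
      ┃00000030  c1 09 0f┃├───┼───
      ┃00000040  e8 a8 2b┃│ 1 │ 2 
      ┃                  ┃├───┼───
      ┗━━━━━━━━━━━━━━━━━━┃│ 0 │ . 
                         ┃├───┼───
                         ┃│ C │ MC
                         ┃└───┴───


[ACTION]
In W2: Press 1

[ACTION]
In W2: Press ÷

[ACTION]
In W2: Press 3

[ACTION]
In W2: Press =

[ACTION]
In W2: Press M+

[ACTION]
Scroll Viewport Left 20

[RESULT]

                             ┏━━━━
                             ┃ Cal
          ┏━━━━━━━━━━━━━━━━━━┠────
          ┃ HexEditor        ┃    
          ┠──────────────────┃┌───
          ┃00000000  7D a5 72┃│ 7 
          ┃00000010  1d 41 b1┃├───
          ┃00000020  a9 a9 a9┃│ 4 
          ┃00000030  c1 09 0f┃├───
          ┃00000040  e8 a8 2b┃│ 1 
          ┃                  ┃├───
          ┗━━━━━━━━━━━━━━━━━━┃│ 0 
                             ┃├───
                             ┃│ C 
                             ┃└───


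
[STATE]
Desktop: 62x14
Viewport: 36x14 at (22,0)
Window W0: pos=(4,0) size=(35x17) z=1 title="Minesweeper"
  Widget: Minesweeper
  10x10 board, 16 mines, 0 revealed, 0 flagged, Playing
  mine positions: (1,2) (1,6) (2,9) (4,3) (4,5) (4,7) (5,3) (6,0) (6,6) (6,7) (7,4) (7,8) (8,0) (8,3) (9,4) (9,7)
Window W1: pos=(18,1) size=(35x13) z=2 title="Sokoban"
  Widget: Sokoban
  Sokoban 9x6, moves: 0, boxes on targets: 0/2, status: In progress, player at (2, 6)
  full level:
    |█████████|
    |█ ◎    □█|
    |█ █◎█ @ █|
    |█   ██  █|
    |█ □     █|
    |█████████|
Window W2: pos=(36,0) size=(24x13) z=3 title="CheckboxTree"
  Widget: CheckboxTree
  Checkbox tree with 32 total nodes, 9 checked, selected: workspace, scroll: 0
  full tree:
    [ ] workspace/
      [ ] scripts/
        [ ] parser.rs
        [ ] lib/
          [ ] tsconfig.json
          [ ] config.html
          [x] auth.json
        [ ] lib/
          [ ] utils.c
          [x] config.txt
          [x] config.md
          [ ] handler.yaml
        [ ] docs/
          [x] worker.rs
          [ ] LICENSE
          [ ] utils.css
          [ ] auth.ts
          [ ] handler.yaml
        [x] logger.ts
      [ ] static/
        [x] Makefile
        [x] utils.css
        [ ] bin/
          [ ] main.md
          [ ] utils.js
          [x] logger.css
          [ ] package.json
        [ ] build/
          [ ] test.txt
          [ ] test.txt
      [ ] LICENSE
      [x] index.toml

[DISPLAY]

━━━━━━━━━━━━━━┏━━━━━━━━━━━━━━━━━━━━━
━━━━━━━━━━━━━━┃ CheckboxTree        
koban         ┠─────────────────────
──────────────┃>[-] workspace/      
██████        ┃   [-] scripts/      
    □█        ┃     [ ] parser.rs   
◎█ @ █        ┃     [-] lib/        
 ██  █        ┃       [ ] tsconfig.j
     █        ┃       [ ] config.htm
██████        ┃       [x] auth.json 
es: 0  0/2    ┃     [-] lib/        
              ┃       [ ] utils.c   
              ┗━━━━━━━━━━━━━━━━━━━━━
━━━━━━━━━━━━━━━━━━━━━━━━━━━━━━┛     


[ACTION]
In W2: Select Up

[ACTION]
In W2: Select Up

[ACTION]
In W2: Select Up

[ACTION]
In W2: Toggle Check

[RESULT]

━━━━━━━━━━━━━━┏━━━━━━━━━━━━━━━━━━━━━
━━━━━━━━━━━━━━┃ CheckboxTree        
koban         ┠─────────────────────
──────────────┃>[x] workspace/      
██████        ┃   [x] scripts/      
    □█        ┃     [x] parser.rs   
◎█ @ █        ┃     [x] lib/        
 ██  █        ┃       [x] tsconfig.j
     █        ┃       [x] config.htm
██████        ┃       [x] auth.json 
es: 0  0/2    ┃     [x] lib/        
              ┃       [x] utils.c   
              ┗━━━━━━━━━━━━━━━━━━━━━
━━━━━━━━━━━━━━━━━━━━━━━━━━━━━━┛     


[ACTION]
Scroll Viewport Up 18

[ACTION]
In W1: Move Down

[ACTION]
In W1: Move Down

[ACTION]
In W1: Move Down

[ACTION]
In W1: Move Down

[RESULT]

━━━━━━━━━━━━━━┏━━━━━━━━━━━━━━━━━━━━━
━━━━━━━━━━━━━━┃ CheckboxTree        
koban         ┠─────────────────────
──────────────┃>[x] workspace/      
██████        ┃   [x] scripts/      
    □█        ┃     [x] parser.rs   
◎█   █        ┃     [x] lib/        
 ██  █        ┃       [x] tsconfig.j
   @ █        ┃       [x] config.htm
██████        ┃       [x] auth.json 
es: 2  0/2    ┃     [x] lib/        
              ┃       [x] utils.c   
              ┗━━━━━━━━━━━━━━━━━━━━━
━━━━━━━━━━━━━━━━━━━━━━━━━━━━━━┛     
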